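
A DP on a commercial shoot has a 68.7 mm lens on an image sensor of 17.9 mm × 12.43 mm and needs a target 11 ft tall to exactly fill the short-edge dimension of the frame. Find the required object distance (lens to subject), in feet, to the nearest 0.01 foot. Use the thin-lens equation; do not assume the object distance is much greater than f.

61.02 ft

W: 11 ft × 304.8 mm/ft = 3352.80 mm.
Magnification m = h/W = dᵢ/dₒ; combined with 1/f = 1/dₒ + 1/dᵢ this gives dₒ = f·(1 + W/h).
dₒ = 68.7 mm × (1 + 3352.8/12.43) = 68.7 × 270.7345 ≈ 18599.460 mm = 18599.460/304.8 ft = 61.0219 ft.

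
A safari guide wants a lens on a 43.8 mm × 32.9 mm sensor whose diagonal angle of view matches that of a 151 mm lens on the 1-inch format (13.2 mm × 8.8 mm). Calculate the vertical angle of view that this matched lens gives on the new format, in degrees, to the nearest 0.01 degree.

Sensor diagonal = √(13.2² + 8.8²) = √251.6800 ≈ 15.8644 mm.
Sensor diagonal = √(43.8² + 32.9²) = √3000.8500 ≈ 54.7800 mm.
Equal diagonal AOV ⇒ f₂ = f₁ · 54.7800/15.8644 = 151 × 3.45301 ≈ 521.4045 mm.
Vertical AOV on the new format = 2·arctan(32.9 / (2 × 521.4045)) = 2·arctan(0.03155) ≈ 3.6141°.

3.61°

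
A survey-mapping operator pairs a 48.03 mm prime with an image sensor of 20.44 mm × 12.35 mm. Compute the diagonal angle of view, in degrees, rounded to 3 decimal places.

Sensor diagonal = √(20.44² + 12.35²) = √570.3161 ≈ 23.8813 mm.
Angle of view α = 2·arctan(d/2f) with d = 23.8813 mm and f = 48.03 mm.
d/2f = 0.24861; arctan(0.24861) ≈ 13.9612°, so α ≈ 27.9223°.

27.922°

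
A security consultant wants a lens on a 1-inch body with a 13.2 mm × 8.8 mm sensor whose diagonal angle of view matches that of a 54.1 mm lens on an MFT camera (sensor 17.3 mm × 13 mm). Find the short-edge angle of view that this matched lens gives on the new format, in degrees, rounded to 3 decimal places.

12.661°

Sensor diagonal = √(17.3² + 13²) = √468.2900 ≈ 21.6400 mm.
Sensor diagonal = √(13.2² + 8.8²) = √251.6800 ≈ 15.8644 mm.
Equal diagonal AOV ⇒ f₂ = f₁ · 15.8644/21.6400 = 54.1 × 0.73311 ≈ 39.6610 mm.
Short-edge AOV on the new format = 2·arctan(8.8 / (2 × 39.6610)) = 2·arctan(0.11094) ≈ 12.6610°.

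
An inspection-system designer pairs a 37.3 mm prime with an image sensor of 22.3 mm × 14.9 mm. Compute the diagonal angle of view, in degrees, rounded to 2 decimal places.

Sensor diagonal = √(22.3² + 14.9²) = √719.3000 ≈ 26.8198 mm.
Angle of view α = 2·arctan(d/2f) with d = 26.8198 mm and f = 37.3 mm.
d/2f = 0.35951; arctan(0.35951) ≈ 19.7742°, so α ≈ 39.5485°.

39.55°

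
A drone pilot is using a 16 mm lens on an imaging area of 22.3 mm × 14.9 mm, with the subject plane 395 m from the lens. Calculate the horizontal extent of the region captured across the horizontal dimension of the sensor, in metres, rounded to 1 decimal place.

550.5 m

dₒ: 395 m = 395000 mm.
Similar triangles through the lens centre give W/dₒ = w/dᵢ; with 1/f = 1/dₒ + 1/dᵢ this gives W = w·(dₒ − f)/f.
W = 22.3 mm × (395000 − 16) / 16 = 22.3 × 24686.5000 ≈ 550508.950 mm = 550.509 m.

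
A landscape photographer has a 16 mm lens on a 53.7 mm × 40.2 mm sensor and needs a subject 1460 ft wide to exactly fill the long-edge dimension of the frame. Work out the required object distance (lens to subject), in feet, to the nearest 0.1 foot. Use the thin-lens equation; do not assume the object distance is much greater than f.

W: 1460 ft × 304.8 mm/ft = 445007.99 mm.
Magnification m = w/W = dᵢ/dₒ; combined with 1/f = 1/dₒ + 1/dᵢ this gives dₒ = f·(1 + W/w).
dₒ = 16 mm × (1 + 445008/53.7) = 16 × 8287.9271 ≈ 132606.834 mm = 132606.834/304.8 ft = 435.062 ft.

435.1 ft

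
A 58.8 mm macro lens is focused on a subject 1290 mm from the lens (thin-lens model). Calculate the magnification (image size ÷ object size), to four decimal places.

0.0478×

Thin lens: 1/f = 1/dₒ + 1/dᵢ → 1/dᵢ = 1/58.8 − 1/1290 = 0.0162316 mm⁻¹, so dᵢ ≈ 61.6082 mm.
Magnification m = dᵢ/dₒ = 61.6082/1290 ≈ 0.04776.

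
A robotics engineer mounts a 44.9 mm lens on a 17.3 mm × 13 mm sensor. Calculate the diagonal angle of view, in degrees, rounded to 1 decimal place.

27.1°

Sensor diagonal = √(17.3² + 13²) = √468.2900 ≈ 21.6400 mm.
Angle of view α = 2·arctan(d/2f) with d = 21.6400 mm and f = 44.9 mm.
d/2f = 0.24098; arctan(0.24098) ≈ 13.5488°, so α ≈ 27.0976°.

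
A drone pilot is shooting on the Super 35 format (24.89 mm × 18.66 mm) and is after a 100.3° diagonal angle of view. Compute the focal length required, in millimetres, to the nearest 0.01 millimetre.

12.98 mm

Sensor diagonal = √(24.89² + 18.66²) = √967.7077 ≈ 31.1080 mm.
From α = 2·arctan(d/2f) we get f = d / (2·tan(α/2)).
With d = 31.1080 mm and α/2 = 50.15°, tan(α/2) ≈ 1.19811, so f ≈ 31.1080 / 2.39622 ≈ 12.9821 mm.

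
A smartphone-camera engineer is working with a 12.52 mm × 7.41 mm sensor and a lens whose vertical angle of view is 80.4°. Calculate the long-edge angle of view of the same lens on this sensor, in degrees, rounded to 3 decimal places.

109.988°

From the vertical AOV: f = 7.41 / (2·tan(40.2°)) = 7.41 / 1.69013 ≈ 4.3843 mm.
Long-edge AOV = 2·arctan(12.52 / (2 × 4.3843)) = 2·arctan(1.42783) ≈ 109.9880°.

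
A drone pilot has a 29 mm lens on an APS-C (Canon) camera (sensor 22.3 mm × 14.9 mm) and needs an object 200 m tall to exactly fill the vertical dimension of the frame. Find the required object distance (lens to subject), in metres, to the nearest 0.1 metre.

389.3 m

W: 200 m = 200000 mm.
Magnification m = h/W = dᵢ/dₒ; combined with 1/f = 1/dₒ + 1/dᵢ this gives dₒ = f·(1 + W/h).
dₒ = 29 mm × (1 + 200000/14.9) = 29 × 13423.8188 ≈ 389290.745 mm = 389.291 m.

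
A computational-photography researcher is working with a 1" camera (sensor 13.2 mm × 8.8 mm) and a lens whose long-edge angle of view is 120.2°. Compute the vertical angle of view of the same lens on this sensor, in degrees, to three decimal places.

98.442°

From the long-edge AOV: f = 13.2 / (2·tan(60.1°)) = 13.2 / 3.47811 ≈ 3.7952 mm.
Vertical AOV = 2·arctan(8.8 / (2 × 3.7952)) = 2·arctan(1.15937) ≈ 98.4419°.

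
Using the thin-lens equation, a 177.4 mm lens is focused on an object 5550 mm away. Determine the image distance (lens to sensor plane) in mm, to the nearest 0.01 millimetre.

1/dᵢ = 1/f − 1/dₒ = 1/177.4 − 1/5550 = 0.0054568 mm⁻¹.
dᵢ = 1/0.0054568 ≈ 183.2576 mm.

183.26 mm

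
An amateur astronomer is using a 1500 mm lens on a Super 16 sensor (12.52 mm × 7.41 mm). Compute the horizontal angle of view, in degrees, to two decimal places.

Angle of view α = 2·arctan(w/2f) with w = 12.52 mm and f = 1500 mm.
w/2f = 0.00417; arctan(0.00417) ≈ 0.2391°, so α ≈ 0.4782°.

0.48°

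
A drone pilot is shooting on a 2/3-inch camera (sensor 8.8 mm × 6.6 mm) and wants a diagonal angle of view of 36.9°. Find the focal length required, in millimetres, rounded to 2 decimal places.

Sensor diagonal = √(8.8² + 6.6²) = √121.0000 ≈ 11.0000 mm.
From α = 2·arctan(d/2f) we get f = d / (2·tan(α/2)).
With d = 11.0000 mm and α/2 = 18.45°, tan(α/2) ≈ 0.33363, so f ≈ 11.0000 / 0.66725 ≈ 16.4856 mm.

16.49 mm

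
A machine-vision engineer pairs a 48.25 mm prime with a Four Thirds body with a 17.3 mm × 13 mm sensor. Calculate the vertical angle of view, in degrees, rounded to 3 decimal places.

Angle of view α = 2·arctan(h/2f) with h = 13 mm and f = 48.25 mm.
h/2f = 0.13472; arctan(0.13472) ≈ 7.6724°, so α ≈ 15.3448°.

15.345°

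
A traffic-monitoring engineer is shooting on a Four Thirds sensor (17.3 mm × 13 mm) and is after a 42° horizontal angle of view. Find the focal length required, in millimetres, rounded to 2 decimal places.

From α = 2·arctan(w/2f) we get f = w / (2·tan(α/2)).
With w = 17.3 mm and α/2 = 21°, tan(α/2) ≈ 0.38386, so f ≈ 17.3 / 0.76773 ≈ 22.5340 mm.

22.53 mm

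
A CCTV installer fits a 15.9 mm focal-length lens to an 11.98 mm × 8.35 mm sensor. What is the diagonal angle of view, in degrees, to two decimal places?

49.33°

Sensor diagonal = √(11.98² + 8.35²) = √213.2429 ≈ 14.6028 mm.
Angle of view α = 2·arctan(d/2f) with d = 14.6028 mm and f = 15.9 mm.
d/2f = 0.45921; arctan(0.45921) ≈ 24.6650°, so α ≈ 49.3300°.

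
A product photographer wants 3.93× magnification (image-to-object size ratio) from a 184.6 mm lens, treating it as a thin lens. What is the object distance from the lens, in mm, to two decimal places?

With m = dᵢ/dₒ and 1/f = 1/dₒ + 1/dᵢ, substituting dᵢ = m·dₒ gives 1/f = (1 + 1/m)/dₒ, hence dₒ = f·(1 + 1/m).
dₒ = 184.6 × (1 + 1/3.93) = 184.6 × 1.25445 ≈ 231.572 mm.

231.57 mm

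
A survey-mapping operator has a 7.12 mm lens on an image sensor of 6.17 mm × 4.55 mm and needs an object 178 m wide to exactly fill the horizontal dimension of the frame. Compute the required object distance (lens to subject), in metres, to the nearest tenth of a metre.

W: 178 m = 178000 mm.
Magnification m = w/W = dᵢ/dₒ; combined with 1/f = 1/dₒ + 1/dᵢ this gives dₒ = f·(1 + W/w).
dₒ = 7.12 mm × (1 + 178000/6.17) = 7.12 × 28850.2707 ≈ 205413.927 mm = 205.414 m.

205.4 m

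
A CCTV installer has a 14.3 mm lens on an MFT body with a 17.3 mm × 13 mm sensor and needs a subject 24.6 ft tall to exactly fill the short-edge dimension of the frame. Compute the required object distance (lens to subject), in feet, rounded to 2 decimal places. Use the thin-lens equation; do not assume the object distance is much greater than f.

W: 24.6 ft × 304.8 mm/ft = 7498.08 mm.
Magnification m = h/W = dᵢ/dₒ; combined with 1/f = 1/dₒ + 1/dᵢ this gives dₒ = f·(1 + W/h).
dₒ = 14.3 mm × (1 + 7498.08/13) = 14.3 × 577.7754 ≈ 8262.188 mm = 8262.188/304.8 ft = 27.1069 ft.

27.11 ft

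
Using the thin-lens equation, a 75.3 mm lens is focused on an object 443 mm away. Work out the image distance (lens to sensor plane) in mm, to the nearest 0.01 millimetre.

90.72 mm

1/dᵢ = 1/f − 1/dₒ = 1/75.3 − 1/443 = 0.0110229 mm⁻¹.
dᵢ = 1/0.0110229 ≈ 90.7204 mm.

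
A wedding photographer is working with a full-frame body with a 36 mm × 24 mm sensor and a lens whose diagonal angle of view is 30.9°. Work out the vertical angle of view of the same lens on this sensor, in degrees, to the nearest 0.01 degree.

17.43°

Sensor diagonal = √(36² + 24²) = √1872.0000 ≈ 43.2666 mm.
From the diagonal AOV: f = 43.2666 / (2·tan(15.45°)) = 43.2666 / 0.55277 ≈ 78.2724 mm.
Vertical AOV = 2·arctan(24 / (2 × 78.2724)) = 2·arctan(0.15331) ≈ 17.4324°.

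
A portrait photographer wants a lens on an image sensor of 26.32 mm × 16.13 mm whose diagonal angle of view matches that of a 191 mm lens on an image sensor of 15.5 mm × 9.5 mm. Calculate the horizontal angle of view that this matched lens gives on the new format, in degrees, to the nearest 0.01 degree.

4.65°

Sensor diagonal = √(15.5² + 9.5²) = √330.5000 ≈ 18.1797 mm.
Sensor diagonal = √(26.32² + 16.13²) = √952.9193 ≈ 30.8694 mm.
Equal diagonal AOV ⇒ f₂ = f₁ · 30.8694/18.1797 = 191 × 1.69802 ≈ 324.3215 mm.
Horizontal AOV on the new format = 2·arctan(26.32 / (2 × 324.3215)) = 2·arctan(0.04058) ≈ 4.6472°.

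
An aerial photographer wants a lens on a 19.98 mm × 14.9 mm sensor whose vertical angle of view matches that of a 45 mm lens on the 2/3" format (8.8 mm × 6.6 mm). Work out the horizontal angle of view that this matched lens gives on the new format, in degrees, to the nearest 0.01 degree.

Equal vertical AOV ⇒ f₂ = f₁ · 14.9/6.6 = 45 × 2.25758 ≈ 101.5909 mm.
Horizontal AOV on the new format = 2·arctan(19.98 / (2 × 101.5909)) = 2·arctan(0.09834) ≈ 11.2323°.

11.23°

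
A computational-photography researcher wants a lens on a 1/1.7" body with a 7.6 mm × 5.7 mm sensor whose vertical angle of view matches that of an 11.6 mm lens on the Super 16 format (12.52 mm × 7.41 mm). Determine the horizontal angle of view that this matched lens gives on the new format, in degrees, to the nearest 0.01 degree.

Equal vertical AOV ⇒ f₂ = f₁ · 5.7/7.41 = 11.6 × 0.76923 ≈ 8.9231 mm.
Horizontal AOV on the new format = 2·arctan(7.6 / (2 × 8.9231)) = 2·arctan(0.42586) ≈ 46.1346°.

46.13°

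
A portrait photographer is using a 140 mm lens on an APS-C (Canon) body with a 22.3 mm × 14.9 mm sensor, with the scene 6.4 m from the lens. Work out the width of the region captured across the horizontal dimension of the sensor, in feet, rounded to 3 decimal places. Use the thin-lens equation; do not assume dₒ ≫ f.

3.271 ft

dₒ: 6.4 m = 6400 mm.
Similar triangles through the lens centre give W/dₒ = w/dᵢ; with 1/f = 1/dₒ + 1/dᵢ this gives W = w·(dₒ − f)/f.
W = 22.3 mm × (6400 − 140) / 140 = 22.3 × 44.7143 ≈ 997.129 mm = 997.129/304.8 ft = 3.27142 ft.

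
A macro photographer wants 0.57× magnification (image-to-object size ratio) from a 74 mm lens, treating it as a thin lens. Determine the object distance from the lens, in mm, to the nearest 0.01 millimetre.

203.82 mm

With m = dᵢ/dₒ and 1/f = 1/dₒ + 1/dᵢ, substituting dᵢ = m·dₒ gives 1/f = (1 + 1/m)/dₒ, hence dₒ = f·(1 + 1/m).
dₒ = 74 × (1 + 1/0.57) = 74 × 2.75439 ≈ 203.825 mm.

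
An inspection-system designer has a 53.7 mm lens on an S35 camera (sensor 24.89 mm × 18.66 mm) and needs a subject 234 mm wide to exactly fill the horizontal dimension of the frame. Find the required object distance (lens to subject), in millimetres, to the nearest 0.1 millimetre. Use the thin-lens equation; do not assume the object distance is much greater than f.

Magnification m = w/W = dᵢ/dₒ; combined with 1/f = 1/dₒ + 1/dᵢ this gives dₒ = f·(1 + W/w).
dₒ = 53.7 mm × (1 + 234/24.89) = 53.7 × 10.4014 ≈ 558.553 mm.

558.6 mm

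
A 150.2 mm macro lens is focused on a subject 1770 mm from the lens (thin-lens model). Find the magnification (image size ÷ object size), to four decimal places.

Thin lens: 1/f = 1/dₒ + 1/dᵢ → 1/dᵢ = 1/150.2 − 1/1770 = 0.0060928 mm⁻¹, so dᵢ ≈ 164.1277 mm.
Magnification m = dᵢ/dₒ = 164.1277/1770 ≈ 0.09273.

0.0927×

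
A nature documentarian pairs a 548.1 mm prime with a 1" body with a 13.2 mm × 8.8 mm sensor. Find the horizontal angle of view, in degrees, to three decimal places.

Angle of view α = 2·arctan(w/2f) with w = 13.2 mm and f = 548.1 mm.
w/2f = 0.01204; arctan(0.01204) ≈ 0.6899°, so α ≈ 1.3798°.

1.380°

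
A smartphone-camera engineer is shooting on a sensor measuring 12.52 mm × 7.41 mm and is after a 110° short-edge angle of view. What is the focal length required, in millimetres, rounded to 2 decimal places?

From α = 2·arctan(h/2f) we get f = h / (2·tan(α/2)).
With h = 7.41 mm and α/2 = 55°, tan(α/2) ≈ 1.42815, so f ≈ 7.41 / 2.85630 ≈ 2.5943 mm.

2.59 mm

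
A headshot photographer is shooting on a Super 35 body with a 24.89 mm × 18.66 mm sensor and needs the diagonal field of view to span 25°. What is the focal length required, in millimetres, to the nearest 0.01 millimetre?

70.16 mm

Sensor diagonal = √(24.89² + 18.66²) = √967.7077 ≈ 31.1080 mm.
From α = 2·arctan(d/2f) we get f = d / (2·tan(α/2)).
With d = 31.1080 mm and α/2 = 12.5°, tan(α/2) ≈ 0.22169, so f ≈ 31.1080 / 0.44339 ≈ 70.1596 mm.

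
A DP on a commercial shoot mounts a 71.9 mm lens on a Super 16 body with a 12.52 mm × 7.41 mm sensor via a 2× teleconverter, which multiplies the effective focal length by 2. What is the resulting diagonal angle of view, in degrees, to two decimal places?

5.79°

Effective focal length f = 71.9 × 2 = 143.8 mm.
Sensor diagonal = √(12.52² + 7.41²) = √211.6585 ≈ 14.5485 mm.
α = 2·arctan(14.548 / (2 × 143.8)) = 2·arctan(0.05059) ≈ 5.7918°.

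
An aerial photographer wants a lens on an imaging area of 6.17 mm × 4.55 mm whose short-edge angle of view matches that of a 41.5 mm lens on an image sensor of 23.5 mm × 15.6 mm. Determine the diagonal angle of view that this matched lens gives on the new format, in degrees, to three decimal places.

35.144°

Equal short-edge AOV ⇒ f₂ = f₁ · 4.55/15.6 = 41.5 × 0.29167 ≈ 12.1042 mm.
Sensor diagonal = √(6.17² + 4.55²) = √58.7714 ≈ 7.6663 mm.
Diagonal AOV on the new format = 2·arctan(7.6663 / (2 × 12.1042)) = 2·arctan(0.31668) ≈ 35.1437°.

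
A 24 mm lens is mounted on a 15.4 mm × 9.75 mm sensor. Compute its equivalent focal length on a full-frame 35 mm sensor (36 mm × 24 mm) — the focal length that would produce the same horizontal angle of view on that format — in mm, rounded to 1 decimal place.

56.1 mm

Equal angle of view means equal width/f ratio, so f₂ = f₁ · (width₂/width₁) = 24 × 36/15.4.
f₂ = 24 × 2.33766 ≈ 56.104 mm.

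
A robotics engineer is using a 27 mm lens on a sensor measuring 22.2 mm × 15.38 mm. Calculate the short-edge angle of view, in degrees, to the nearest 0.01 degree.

31.80°

Angle of view α = 2·arctan(h/2f) with h = 15.38 mm and f = 27 mm.
h/2f = 0.28481; arctan(0.28481) ≈ 15.8977°, so α ≈ 31.7955°.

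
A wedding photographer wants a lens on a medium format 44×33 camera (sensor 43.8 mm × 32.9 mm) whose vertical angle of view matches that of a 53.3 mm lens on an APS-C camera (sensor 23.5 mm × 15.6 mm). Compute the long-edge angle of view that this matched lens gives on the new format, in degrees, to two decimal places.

Equal vertical AOV ⇒ f₂ = f₁ · 32.9/15.6 = 53.3 × 2.10897 ≈ 112.4083 mm.
Long-edge AOV on the new format = 2·arctan(43.8 / (2 × 112.4083)) = 2·arctan(0.19483) ≈ 22.0491°.

22.05°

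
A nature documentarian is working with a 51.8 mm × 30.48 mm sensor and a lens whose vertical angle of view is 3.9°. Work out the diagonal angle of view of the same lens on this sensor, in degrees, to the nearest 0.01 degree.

7.68°

From the vertical AOV: f = 30.48 / (2·tan(1.95°)) = 30.48 / 0.06809 ≈ 447.6156 mm.
Sensor diagonal = √(51.8² + 30.48²) = √3612.2704 ≈ 60.1022 mm.
Diagonal AOV = 2·arctan(60.1022 / (2 × 447.6156)) = 2·arctan(0.06714) ≈ 7.6817°.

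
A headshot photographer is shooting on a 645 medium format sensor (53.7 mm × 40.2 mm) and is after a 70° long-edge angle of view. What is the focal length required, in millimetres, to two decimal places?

From α = 2·arctan(w/2f) we get f = w / (2·tan(α/2)).
With w = 53.7 mm and α/2 = 35°, tan(α/2) ≈ 0.70021, so f ≈ 53.7 / 1.40042 ≈ 38.3458 mm.

38.35 mm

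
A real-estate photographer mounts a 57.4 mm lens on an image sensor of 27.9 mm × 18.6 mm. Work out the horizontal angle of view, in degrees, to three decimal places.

27.320°

Angle of view α = 2·arctan(w/2f) with w = 27.9 mm and f = 57.4 mm.
w/2f = 0.24303; arctan(0.24303) ≈ 13.6598°, so α ≈ 27.3197°.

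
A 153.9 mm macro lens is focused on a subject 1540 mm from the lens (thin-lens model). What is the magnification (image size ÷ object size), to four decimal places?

Thin lens: 1/f = 1/dₒ + 1/dᵢ → 1/dᵢ = 1/153.9 − 1/1540 = 0.0058484 mm⁻¹, so dᵢ ≈ 170.9877 mm.
Magnification m = dᵢ/dₒ = 170.9877/1540 ≈ 0.11103.

0.1110×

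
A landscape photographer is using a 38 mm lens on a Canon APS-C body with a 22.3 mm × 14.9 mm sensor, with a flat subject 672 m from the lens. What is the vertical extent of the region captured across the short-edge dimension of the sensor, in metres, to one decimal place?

dₒ: 672 m = 672000 mm.
Similar triangles through the lens centre give W/dₒ = h/dᵢ; with 1/f = 1/dₒ + 1/dᵢ this gives W = h·(dₒ − f)/f.
W = 14.9 mm × (672000 − 38) / 38 = 14.9 × 17683.2105 ≈ 263479.837 mm = 263.48 m.

263.5 m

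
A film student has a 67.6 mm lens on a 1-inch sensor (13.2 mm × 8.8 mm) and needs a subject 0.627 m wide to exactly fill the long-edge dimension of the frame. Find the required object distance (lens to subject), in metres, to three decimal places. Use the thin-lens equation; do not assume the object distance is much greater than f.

3.279 m

W: 0.627 m = 627 mm.
Magnification m = w/W = dᵢ/dₒ; combined with 1/f = 1/dₒ + 1/dᵢ this gives dₒ = f·(1 + W/w).
dₒ = 67.6 mm × (1 + 627/13.2) = 67.6 × 48.5000 ≈ 3278.600 mm = 3.2786 m.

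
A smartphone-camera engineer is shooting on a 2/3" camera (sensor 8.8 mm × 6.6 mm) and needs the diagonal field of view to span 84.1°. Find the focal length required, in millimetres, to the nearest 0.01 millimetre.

6.10 mm

Sensor diagonal = √(8.8² + 6.6²) = √121.0000 ≈ 11.0000 mm.
From α = 2·arctan(d/2f) we get f = d / (2·tan(α/2)).
With d = 11.0000 mm and α/2 = 42.05°, tan(α/2) ≈ 0.90199, so f ≈ 11.0000 / 1.80397 ≈ 6.0977 mm.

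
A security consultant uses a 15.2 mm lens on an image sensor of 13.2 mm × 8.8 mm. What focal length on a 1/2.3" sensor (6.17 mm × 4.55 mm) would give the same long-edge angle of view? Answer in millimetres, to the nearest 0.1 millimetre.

Equal angle of view means equal width/f ratio, so f₂ = f₁ · (width₂/width₁) = 15.2 × 6.17/13.2.
f₂ = 15.2 × 0.46742 ≈ 7.105 mm.

7.1 mm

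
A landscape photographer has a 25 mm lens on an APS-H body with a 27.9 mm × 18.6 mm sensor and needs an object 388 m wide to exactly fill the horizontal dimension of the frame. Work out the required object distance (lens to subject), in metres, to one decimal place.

W: 388 m = 388000 mm.
Magnification m = w/W = dᵢ/dₒ; combined with 1/f = 1/dₒ + 1/dᵢ this gives dₒ = f·(1 + W/w).
dₒ = 25 mm × (1 + 388000/27.9) = 25 × 13907.8100 ≈ 347695.251 mm = 347.695 m.

347.7 m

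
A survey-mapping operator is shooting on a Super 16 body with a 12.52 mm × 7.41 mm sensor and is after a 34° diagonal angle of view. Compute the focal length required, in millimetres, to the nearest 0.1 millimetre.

Sensor diagonal = √(12.52² + 7.41²) = √211.6585 ≈ 14.5485 mm.
From α = 2·arctan(d/2f) we get f = d / (2·tan(α/2)).
With d = 14.5485 mm and α/2 = 17°, tan(α/2) ≈ 0.30573, so f ≈ 14.5485 / 0.61146 ≈ 23.7930 mm.

23.8 mm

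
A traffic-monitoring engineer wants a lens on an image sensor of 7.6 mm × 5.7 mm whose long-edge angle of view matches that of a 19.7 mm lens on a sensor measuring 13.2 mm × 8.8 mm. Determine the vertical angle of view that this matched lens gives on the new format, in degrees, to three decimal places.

28.209°

Equal long-edge AOV ⇒ f₂ = f₁ · 7.6/13.2 = 19.7 × 0.57576 ≈ 11.3424 mm.
Vertical AOV on the new format = 2·arctan(5.7 / (2 × 11.3424)) = 2·arctan(0.25127) ≈ 28.2093°.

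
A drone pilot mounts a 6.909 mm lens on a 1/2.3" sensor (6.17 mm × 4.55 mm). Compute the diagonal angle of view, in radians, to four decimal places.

1.0130 rad

Sensor diagonal = √(6.17² + 4.55²) = √58.7714 ≈ 7.6663 mm.
Angle of view α = 2·arctan(d/2f) with d = 7.6663 mm and f = 6.909 mm.
d/2f = 0.55480; arctan(0.55480) ≈ 0.5065 rad, so α ≈ 1.0130 rad.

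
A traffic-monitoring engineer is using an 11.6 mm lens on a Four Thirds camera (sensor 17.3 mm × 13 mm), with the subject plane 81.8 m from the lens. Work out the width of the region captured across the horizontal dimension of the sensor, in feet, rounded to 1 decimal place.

dₒ: 81.8 m = 81800 mm.
Similar triangles through the lens centre give W/dₒ = w/dᵢ; with 1/f = 1/dₒ + 1/dᵢ this gives W = w·(dₒ − f)/f.
W = 17.3 mm × (81800 − 11.6) / 11.6 = 17.3 × 7050.7241 ≈ 121977.528 mm = 121977.528/304.8 ft = 400.189 ft.

400.2 ft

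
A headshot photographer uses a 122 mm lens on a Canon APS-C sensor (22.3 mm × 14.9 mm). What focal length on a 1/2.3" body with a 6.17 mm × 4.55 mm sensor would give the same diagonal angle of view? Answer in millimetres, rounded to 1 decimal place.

34.9 mm

Sensor diagonal = √(22.3² + 14.9²) = √719.3000 ≈ 26.8198 mm.
Sensor diagonal = √(6.17² + 4.55²) = √58.7714 ≈ 7.6663 mm.
Equal angle of view means equal diagonal/f ratio, so f₂ = f₁ · (diagonal₂/diagonal₁) = 122 × 7.6663/26.8198.
f₂ = 122 × 0.28584 ≈ 34.873 mm.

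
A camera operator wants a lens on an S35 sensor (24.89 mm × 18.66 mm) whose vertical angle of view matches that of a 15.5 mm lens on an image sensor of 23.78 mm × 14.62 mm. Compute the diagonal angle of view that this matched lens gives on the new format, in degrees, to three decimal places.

76.351°

Equal vertical AOV ⇒ f₂ = f₁ · 18.66/14.62 = 15.5 × 1.27633 ≈ 19.7832 mm.
Sensor diagonal = √(24.89² + 18.66²) = √967.7077 ≈ 31.1080 mm.
Diagonal AOV on the new format = 2·arctan(31.1080 / (2 × 19.7832)) = 2·arctan(0.78622) ≈ 76.3505°.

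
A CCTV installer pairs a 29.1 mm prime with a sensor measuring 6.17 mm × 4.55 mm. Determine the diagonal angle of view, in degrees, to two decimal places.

15.01°

Sensor diagonal = √(6.17² + 4.55²) = √58.7714 ≈ 7.6663 mm.
Angle of view α = 2·arctan(d/2f) with d = 7.6663 mm and f = 29.1 mm.
d/2f = 0.13172; arctan(0.13172) ≈ 7.5039°, so α ≈ 15.0079°.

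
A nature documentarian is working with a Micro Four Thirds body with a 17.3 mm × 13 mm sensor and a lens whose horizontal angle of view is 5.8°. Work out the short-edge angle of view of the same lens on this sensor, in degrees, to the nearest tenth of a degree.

From the horizontal AOV: f = 17.3 / (2·tan(2.9°)) = 17.3 / 0.10132 ≈ 170.7535 mm.
Short-edge AOV = 2·arctan(13 / (2 × 170.7535)) = 2·arctan(0.03807) ≈ 4.3600°.

4.4°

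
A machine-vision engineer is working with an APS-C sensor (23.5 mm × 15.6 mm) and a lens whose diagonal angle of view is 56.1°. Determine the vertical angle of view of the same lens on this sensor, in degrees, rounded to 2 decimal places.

Sensor diagonal = √(23.5² + 15.6²) = √795.6100 ≈ 28.2066 mm.
From the diagonal AOV: f = 28.2066 / (2·tan(28.05°)) = 28.2066 / 1.06566 ≈ 26.4687 mm.
Vertical AOV = 2·arctan(15.6 / (2 × 26.4687)) = 2·arctan(0.29469) ≈ 32.8392°.

32.84°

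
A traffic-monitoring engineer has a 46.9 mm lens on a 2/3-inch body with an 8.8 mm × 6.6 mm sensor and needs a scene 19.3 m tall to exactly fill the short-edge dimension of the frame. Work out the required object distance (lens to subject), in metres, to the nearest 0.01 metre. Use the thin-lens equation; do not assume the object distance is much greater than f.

W: 19.3 m = 19300 mm.
Magnification m = h/W = dᵢ/dₒ; combined with 1/f = 1/dₒ + 1/dᵢ this gives dₒ = f·(1 + W/h).
dₒ = 46.9 mm × (1 + 19300/6.6) = 46.9 × 2925.2424 ≈ 137193.870 mm = 137.194 m.

137.19 m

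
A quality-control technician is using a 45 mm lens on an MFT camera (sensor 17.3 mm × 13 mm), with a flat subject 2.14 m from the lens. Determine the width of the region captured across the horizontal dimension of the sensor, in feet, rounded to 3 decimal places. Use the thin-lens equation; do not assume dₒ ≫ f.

dₒ: 2.14 m = 2140 mm.
Similar triangles through the lens centre give W/dₒ = w/dᵢ; with 1/f = 1/dₒ + 1/dᵢ this gives W = w·(dₒ − f)/f.
W = 17.3 mm × (2140 − 45) / 45 = 17.3 × 46.5556 ≈ 805.411 mm = 805.411/304.8 ft = 2.64242 ft.

2.642 ft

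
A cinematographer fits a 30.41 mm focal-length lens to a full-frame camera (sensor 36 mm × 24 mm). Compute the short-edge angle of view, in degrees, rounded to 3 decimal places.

43.069°

Angle of view α = 2·arctan(h/2f) with h = 24 mm and f = 30.41 mm.
h/2f = 0.39461; arctan(0.39461) ≈ 21.5345°, so α ≈ 43.0691°.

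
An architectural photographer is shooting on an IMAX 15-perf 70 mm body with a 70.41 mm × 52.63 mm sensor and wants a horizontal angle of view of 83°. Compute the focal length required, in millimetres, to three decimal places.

From α = 2·arctan(w/2f) we get f = w / (2·tan(α/2)).
With w = 70.41 mm and α/2 = 41.5°, tan(α/2) ≈ 0.88473, so f ≈ 70.41 / 1.76945 ≈ 39.7920 mm.

39.792 mm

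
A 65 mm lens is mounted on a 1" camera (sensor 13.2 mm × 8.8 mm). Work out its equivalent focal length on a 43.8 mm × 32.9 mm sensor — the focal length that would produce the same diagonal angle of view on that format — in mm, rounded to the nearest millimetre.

224 mm

Sensor diagonal = √(13.2² + 8.8²) = √251.6800 ≈ 15.8644 mm.
Sensor diagonal = √(43.8² + 32.9²) = √3000.8500 ≈ 54.7800 mm.
Equal angle of view means equal diagonal/f ratio, so f₂ = f₁ · (diagonal₂/diagonal₁) = 65 × 54.7800/15.8644.
f₂ = 65 × 3.45301 ≈ 224.446 mm.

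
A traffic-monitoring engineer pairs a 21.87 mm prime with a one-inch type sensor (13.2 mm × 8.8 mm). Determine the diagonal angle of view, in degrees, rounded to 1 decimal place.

39.9°

Sensor diagonal = √(13.2² + 8.8²) = √251.6800 ≈ 15.8644 mm.
Angle of view α = 2·arctan(d/2f) with d = 15.8644 mm and f = 21.87 mm.
d/2f = 0.36270; arctan(0.36270) ≈ 19.9356°, so α ≈ 39.8712°.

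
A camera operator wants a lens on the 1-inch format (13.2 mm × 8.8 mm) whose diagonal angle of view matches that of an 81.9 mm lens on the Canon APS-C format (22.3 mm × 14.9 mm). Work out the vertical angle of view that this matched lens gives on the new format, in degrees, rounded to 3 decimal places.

Sensor diagonal = √(22.3² + 14.9²) = √719.3000 ≈ 26.8198 mm.
Sensor diagonal = √(13.2² + 8.8²) = √251.6800 ≈ 15.8644 mm.
Equal diagonal AOV ⇒ f₂ = f₁ · 15.8644/26.8198 = 81.9 × 0.59152 ≈ 48.4455 mm.
Vertical AOV on the new format = 2·arctan(8.8 / (2 × 48.4455)) = 2·arctan(0.09082) ≈ 10.3792°.

10.379°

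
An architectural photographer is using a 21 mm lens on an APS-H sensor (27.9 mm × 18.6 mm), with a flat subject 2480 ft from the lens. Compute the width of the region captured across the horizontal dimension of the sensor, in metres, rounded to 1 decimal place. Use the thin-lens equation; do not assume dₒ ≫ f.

1004.2 m

dₒ: 2480 ft × 304.8 mm/ft = 755903.98 mm.
Similar triangles through the lens centre give W/dₒ = w/dᵢ; with 1/f = 1/dₒ + 1/dᵢ this gives W = w·(dₒ − f)/f.
W = 27.9 mm × (755904 − 21) / 21 = 27.9 × 35994.4274 ≈ 1004244.525 mm = 1004.24 m.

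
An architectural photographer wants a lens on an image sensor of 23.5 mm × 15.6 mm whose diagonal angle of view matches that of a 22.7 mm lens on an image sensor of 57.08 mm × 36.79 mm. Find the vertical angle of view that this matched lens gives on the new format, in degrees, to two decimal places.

79.20°

Sensor diagonal = √(57.08² + 36.79²) = √4611.6305 ≈ 67.9090 mm.
Sensor diagonal = √(23.5² + 15.6²) = √795.6100 ≈ 28.2066 mm.
Equal diagonal AOV ⇒ f₂ = f₁ · 28.2066/67.9090 = 22.7 × 0.41536 ≈ 9.4286 mm.
Vertical AOV on the new format = 2·arctan(15.6 / (2 × 9.4286)) = 2·arctan(0.82727) ≈ 79.1997°.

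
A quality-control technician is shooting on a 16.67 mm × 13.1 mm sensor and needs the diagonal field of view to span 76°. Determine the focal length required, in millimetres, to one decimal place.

13.6 mm

Sensor diagonal = √(16.67² + 13.1²) = √449.4989 ≈ 21.2014 mm.
From α = 2·arctan(d/2f) we get f = d / (2·tan(α/2)).
With d = 21.2014 mm and α/2 = 38°, tan(α/2) ≈ 0.78129, so f ≈ 21.2014 / 1.56257 ≈ 13.5683 mm.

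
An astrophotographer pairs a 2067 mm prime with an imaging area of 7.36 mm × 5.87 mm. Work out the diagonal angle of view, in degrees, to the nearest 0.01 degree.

Sensor diagonal = √(7.36² + 5.87²) = √88.6265 ≈ 9.4142 mm.
Angle of view α = 2·arctan(d/2f) with d = 9.4142 mm and f = 2067 mm.
d/2f = 0.00228; arctan(0.00228) ≈ 0.1305°, so α ≈ 0.2610°.

0.26°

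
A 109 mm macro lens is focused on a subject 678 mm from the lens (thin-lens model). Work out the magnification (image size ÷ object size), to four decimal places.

Thin lens: 1/f = 1/dₒ + 1/dᵢ → 1/dᵢ = 1/109 − 1/678 = 0.0076994 mm⁻¹, so dᵢ ≈ 129.8805 mm.
Magnification m = dᵢ/dₒ = 129.8805/678 ≈ 0.19156.

0.1916×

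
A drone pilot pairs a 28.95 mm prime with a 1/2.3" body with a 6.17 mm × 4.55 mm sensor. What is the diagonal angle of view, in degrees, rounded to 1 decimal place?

15.1°

Sensor diagonal = √(6.17² + 4.55²) = √58.7714 ≈ 7.6663 mm.
Angle of view α = 2·arctan(d/2f) with d = 7.6663 mm and f = 28.95 mm.
d/2f = 0.13241; arctan(0.13241) ≈ 7.5424°, so α ≈ 15.0848°.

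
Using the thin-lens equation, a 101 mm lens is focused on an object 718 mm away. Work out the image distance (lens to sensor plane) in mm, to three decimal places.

117.533 mm

1/dᵢ = 1/f − 1/dₒ = 1/101 − 1/718 = 0.0085082 mm⁻¹.
dᵢ = 1/0.0085082 ≈ 117.5332 mm.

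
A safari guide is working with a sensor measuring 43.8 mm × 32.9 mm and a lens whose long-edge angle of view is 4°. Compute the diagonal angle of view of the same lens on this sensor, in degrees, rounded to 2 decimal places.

5.00°

From the long-edge AOV: f = 43.8 / (2·tan(2°)) = 43.8 / 0.06984 ≈ 627.1339 mm.
Sensor diagonal = √(43.8² + 32.9²) = √3000.8500 ≈ 54.7800 mm.
Diagonal AOV = 2·arctan(54.7800 / (2 × 627.1339)) = 2·arctan(0.04367) ≈ 5.0016°.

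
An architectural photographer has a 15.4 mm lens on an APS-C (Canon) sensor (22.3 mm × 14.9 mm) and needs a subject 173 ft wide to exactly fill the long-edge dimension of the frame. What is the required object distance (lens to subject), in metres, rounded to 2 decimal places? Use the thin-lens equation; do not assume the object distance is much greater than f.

W: 173 ft × 304.8 mm/ft = 52730.40 mm.
Magnification m = w/W = dᵢ/dₒ; combined with 1/f = 1/dₒ + 1/dᵢ this gives dₒ = f·(1 + W/w).
dₒ = 15.4 mm × (1 + 52730.4/22.3) = 15.4 × 2365.5919 ≈ 36430.115 mm = 36.4301 m.

36.43 m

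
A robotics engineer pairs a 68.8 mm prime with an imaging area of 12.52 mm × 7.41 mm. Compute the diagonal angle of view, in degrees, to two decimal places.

12.07°

Sensor diagonal = √(12.52² + 7.41²) = √211.6585 ≈ 14.5485 mm.
Angle of view α = 2·arctan(d/2f) with d = 14.5485 mm and f = 68.8 mm.
d/2f = 0.10573; arctan(0.10573) ≈ 6.0355°, so α ≈ 12.0710°.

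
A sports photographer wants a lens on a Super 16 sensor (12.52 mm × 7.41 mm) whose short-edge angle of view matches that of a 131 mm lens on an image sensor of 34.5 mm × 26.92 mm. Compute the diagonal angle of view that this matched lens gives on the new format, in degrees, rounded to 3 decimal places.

22.811°

Equal short-edge AOV ⇒ f₂ = f₁ · 7.41/26.92 = 131 × 0.27526 ≈ 36.0591 mm.
Sensor diagonal = √(12.52² + 7.41²) = √211.6585 ≈ 14.5485 mm.
Diagonal AOV on the new format = 2·arctan(14.5485 / (2 × 36.0591)) = 2·arctan(0.20173) ≈ 22.8106°.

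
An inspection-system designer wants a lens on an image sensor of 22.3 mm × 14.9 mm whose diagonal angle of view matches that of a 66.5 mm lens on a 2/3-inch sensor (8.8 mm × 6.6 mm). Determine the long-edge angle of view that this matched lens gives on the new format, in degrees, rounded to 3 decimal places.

Sensor diagonal = √(8.8² + 6.6²) = √121.0000 ≈ 11.0000 mm.
Sensor diagonal = √(22.3² + 14.9²) = √719.3000 ≈ 26.8198 mm.
Equal diagonal AOV ⇒ f₂ = f₁ · 26.8198/11.0000 = 66.5 × 2.43816 ≈ 162.1377 mm.
Long-edge AOV on the new format = 2·arctan(22.3 / (2 × 162.1377)) = 2·arctan(0.06877) ≈ 7.8679°.

7.868°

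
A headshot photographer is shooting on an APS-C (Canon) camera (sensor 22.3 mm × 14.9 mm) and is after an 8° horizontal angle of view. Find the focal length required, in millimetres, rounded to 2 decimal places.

159.45 mm

From α = 2·arctan(w/2f) we get f = w / (2·tan(α/2)).
With w = 22.3 mm and α/2 = 4°, tan(α/2) ≈ 0.06993, so f ≈ 22.3 / 0.13985 ≈ 159.4524 mm.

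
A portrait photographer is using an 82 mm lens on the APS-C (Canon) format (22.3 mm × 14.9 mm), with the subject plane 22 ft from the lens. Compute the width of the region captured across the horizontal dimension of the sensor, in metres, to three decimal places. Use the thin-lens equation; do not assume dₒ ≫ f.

1.801 m

dₒ: 22 ft × 304.8 mm/ft = 6705.60 mm.
Similar triangles through the lens centre give W/dₒ = w/dᵢ; with 1/f = 1/dₒ + 1/dᵢ this gives W = w·(dₒ − f)/f.
W = 22.3 mm × (6705.6 − 82) / 82 = 22.3 × 80.7756 ≈ 1801.296 mm = 1.8013 m.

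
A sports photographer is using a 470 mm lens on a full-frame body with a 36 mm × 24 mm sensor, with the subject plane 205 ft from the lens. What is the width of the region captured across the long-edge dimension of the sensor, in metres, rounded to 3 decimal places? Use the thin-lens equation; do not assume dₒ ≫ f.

dₒ: 205 ft × 304.8 mm/ft = 62484.00 mm.
Similar triangles through the lens centre give W/dₒ = w/dᵢ; with 1/f = 1/dₒ + 1/dᵢ this gives W = w·(dₒ − f)/f.
W = 36 mm × (62484 − 470) / 470 = 36 × 131.9447 ≈ 4750.008 mm = 4.75001 m.

4.750 m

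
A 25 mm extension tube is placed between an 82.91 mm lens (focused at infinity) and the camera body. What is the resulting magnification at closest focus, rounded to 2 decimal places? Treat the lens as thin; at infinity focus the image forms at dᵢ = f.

0.30×

The tube moves the image plane from f to f + e, so dᵢ = 82.91 + 25 = 107.91 mm. Focus is achieved when 1/f = 1/dₒ + 1/dᵢ, giving dₒ = 1/(1/f − 1/(f+e)).
Magnification m = dᵢ/dₒ = (f+e)·(1/f − 1/(f+e)) = e/f = 25/82.91 ≈ 0.3015.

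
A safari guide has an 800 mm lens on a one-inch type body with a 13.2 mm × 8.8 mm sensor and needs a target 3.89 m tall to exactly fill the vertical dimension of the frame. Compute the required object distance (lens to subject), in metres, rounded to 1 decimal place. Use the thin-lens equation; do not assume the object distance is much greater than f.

354.4 m

W: 3.89 m = 3890 mm.
Magnification m = h/W = dᵢ/dₒ; combined with 1/f = 1/dₒ + 1/dᵢ this gives dₒ = f·(1 + W/h).
dₒ = 800 mm × (1 + 3890/8.8) = 800 × 443.0455 ≈ 354436.364 mm = 354.436 m.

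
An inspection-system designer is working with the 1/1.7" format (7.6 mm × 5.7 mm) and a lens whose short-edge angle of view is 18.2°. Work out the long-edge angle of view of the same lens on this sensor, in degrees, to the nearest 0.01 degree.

From the short-edge AOV: f = 5.7 / (2·tan(9.1°)) = 5.7 / 0.32035 ≈ 17.7931 mm.
Long-edge AOV = 2·arctan(7.6 / (2 × 17.7931)) = 2·arctan(0.21357) ≈ 24.1106°.

24.11°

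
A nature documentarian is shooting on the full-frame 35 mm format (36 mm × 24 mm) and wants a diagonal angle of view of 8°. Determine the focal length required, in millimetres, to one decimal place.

Sensor diagonal = √(36² + 24²) = √1872.0000 ≈ 43.2666 mm.
From α = 2·arctan(d/2f) we get f = d / (2·tan(α/2)).
With d = 43.2666 mm and α/2 = 4°, tan(α/2) ≈ 0.06993, so f ≈ 43.2666 / 0.13985 ≈ 309.3707 mm.

309.4 mm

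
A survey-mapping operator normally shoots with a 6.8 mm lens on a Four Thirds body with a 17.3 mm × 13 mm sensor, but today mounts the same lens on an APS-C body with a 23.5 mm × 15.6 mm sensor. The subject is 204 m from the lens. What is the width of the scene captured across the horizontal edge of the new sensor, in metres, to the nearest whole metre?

705 m

The focal length stays 6.8 mm; the relevant sensor dimension is now w = 23.5 mm. Object distance dₒ = 204 m = 204000 mm.
Thin-lens field width W = w·(dₒ − f)/f = 23.5 × (204000 − 6.8)/6.8 ≈ 704976.500 mm = 704.976 m.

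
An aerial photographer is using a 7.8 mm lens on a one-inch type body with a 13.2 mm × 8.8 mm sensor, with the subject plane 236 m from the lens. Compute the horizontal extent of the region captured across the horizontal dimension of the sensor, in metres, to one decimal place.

399.4 m

dₒ: 236 m = 236000 mm.
Similar triangles through the lens centre give W/dₒ = w/dᵢ; with 1/f = 1/dₒ + 1/dᵢ this gives W = w·(dₒ − f)/f.
W = 13.2 mm × (236000 − 7.8) / 7.8 = 13.2 × 30255.4103 ≈ 399371.415 mm = 399.371 m.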